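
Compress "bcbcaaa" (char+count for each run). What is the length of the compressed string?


Input: bcbcaaa
Runs:
  'b' x 1 => "b1"
  'c' x 1 => "c1"
  'b' x 1 => "b1"
  'c' x 1 => "c1"
  'a' x 3 => "a3"
Compressed: "b1c1b1c1a3"
Compressed length: 10

10


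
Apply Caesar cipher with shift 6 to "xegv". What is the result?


Caesar cipher: shift "xegv" by 6
  'x' (pos 23) + 6 = pos 3 = 'd'
  'e' (pos 4) + 6 = pos 10 = 'k'
  'g' (pos 6) + 6 = pos 12 = 'm'
  'v' (pos 21) + 6 = pos 1 = 'b'
Result: dkmb

dkmb


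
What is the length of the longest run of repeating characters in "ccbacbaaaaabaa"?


Input: "ccbacbaaaaabaa"
Scanning for longest run:
  Position 1 ('c'): continues run of 'c', length=2
  Position 2 ('b'): new char, reset run to 1
  Position 3 ('a'): new char, reset run to 1
  Position 4 ('c'): new char, reset run to 1
  Position 5 ('b'): new char, reset run to 1
  Position 6 ('a'): new char, reset run to 1
  Position 7 ('a'): continues run of 'a', length=2
  Position 8 ('a'): continues run of 'a', length=3
  Position 9 ('a'): continues run of 'a', length=4
  Position 10 ('a'): continues run of 'a', length=5
  Position 11 ('b'): new char, reset run to 1
  Position 12 ('a'): new char, reset run to 1
  Position 13 ('a'): continues run of 'a', length=2
Longest run: 'a' with length 5

5


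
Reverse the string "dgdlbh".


Input: dgdlbh
Reading characters right to left:
  Position 5: 'h'
  Position 4: 'b'
  Position 3: 'l'
  Position 2: 'd'
  Position 1: 'g'
  Position 0: 'd'
Reversed: hbldgd

hbldgd


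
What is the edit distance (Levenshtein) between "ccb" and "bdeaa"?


Computing edit distance: "ccb" -> "bdeaa"
DP table:
           b    d    e    a    a
      0    1    2    3    4    5
  c   1    1    2    3    4    5
  c   2    2    2    3    4    5
  b   3    2    3    3    4    5
Edit distance = dp[3][5] = 5

5


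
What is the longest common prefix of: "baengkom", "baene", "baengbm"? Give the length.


Words: baengkom, baene, baengbm
  Position 0: all 'b' => match
  Position 1: all 'a' => match
  Position 2: all 'e' => match
  Position 3: all 'n' => match
  Position 4: ('g', 'e', 'g') => mismatch, stop
LCP = "baen" (length 4)

4


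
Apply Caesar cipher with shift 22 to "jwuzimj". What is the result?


Caesar cipher: shift "jwuzimj" by 22
  'j' (pos 9) + 22 = pos 5 = 'f'
  'w' (pos 22) + 22 = pos 18 = 's'
  'u' (pos 20) + 22 = pos 16 = 'q'
  'z' (pos 25) + 22 = pos 21 = 'v'
  'i' (pos 8) + 22 = pos 4 = 'e'
  'm' (pos 12) + 22 = pos 8 = 'i'
  'j' (pos 9) + 22 = pos 5 = 'f'
Result: fsqveif

fsqveif


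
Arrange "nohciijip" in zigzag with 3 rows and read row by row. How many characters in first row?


Zigzag "nohciijip" into 3 rows:
Placing characters:
  'n' => row 0
  'o' => row 1
  'h' => row 2
  'c' => row 1
  'i' => row 0
  'i' => row 1
  'j' => row 2
  'i' => row 1
  'p' => row 0
Rows:
  Row 0: "nip"
  Row 1: "ocii"
  Row 2: "hj"
First row length: 3

3


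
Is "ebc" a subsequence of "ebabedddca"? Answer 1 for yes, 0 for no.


Check if "ebc" is a subsequence of "ebabedddca"
Greedy scan:
  Position 0 ('e'): matches sub[0] = 'e'
  Position 1 ('b'): matches sub[1] = 'b'
  Position 2 ('a'): no match needed
  Position 3 ('b'): no match needed
  Position 4 ('e'): no match needed
  Position 5 ('d'): no match needed
  Position 6 ('d'): no match needed
  Position 7 ('d'): no match needed
  Position 8 ('c'): matches sub[2] = 'c'
  Position 9 ('a'): no match needed
All 3 characters matched => is a subsequence

1


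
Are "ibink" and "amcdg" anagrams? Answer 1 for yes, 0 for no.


Strings: "ibink", "amcdg"
Sorted first:  biikn
Sorted second: acdgm
Differ at position 0: 'b' vs 'a' => not anagrams

0


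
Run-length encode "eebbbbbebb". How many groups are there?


Input: eebbbbbebb
Scanning for consecutive runs:
  Group 1: 'e' x 2 (positions 0-1)
  Group 2: 'b' x 5 (positions 2-6)
  Group 3: 'e' x 1 (positions 7-7)
  Group 4: 'b' x 2 (positions 8-9)
Total groups: 4

4


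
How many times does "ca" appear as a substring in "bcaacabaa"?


Searching for "ca" in "bcaacabaa"
Scanning each position:
  Position 0: "bc" => no
  Position 1: "ca" => MATCH
  Position 2: "aa" => no
  Position 3: "ac" => no
  Position 4: "ca" => MATCH
  Position 5: "ab" => no
  Position 6: "ba" => no
  Position 7: "aa" => no
Total occurrences: 2

2


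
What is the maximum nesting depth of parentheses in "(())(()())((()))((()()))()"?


Input: "(())(()())((()))((()()))()"
Tracking depth:
  Position 0 '(': depth becomes 1
  Position 1 '(': depth becomes 2
  Position 2 ')': depth becomes 1
  Position 3 ')': depth becomes 0
  Position 4 '(': depth becomes 1
  Position 5 '(': depth becomes 2
  Position 6 ')': depth becomes 1
  Position 7 '(': depth becomes 2
  Position 8 ')': depth becomes 1
  Position 9 ')': depth becomes 0
  Position 10 '(': depth becomes 1
  Position 11 '(': depth becomes 2
  Position 12 '(': depth becomes 3
  Position 13 ')': depth becomes 2
  Position 14 ')': depth becomes 1
  Position 15 ')': depth becomes 0
  Position 16 '(': depth becomes 1
  Position 17 '(': depth becomes 2
  Position 18 '(': depth becomes 3
  Position 19 ')': depth becomes 2
  Position 20 '(': depth becomes 3
  Position 21 ')': depth becomes 2
  Position 22 ')': depth becomes 1
  Position 23 ')': depth becomes 0
  Position 24 '(': depth becomes 1
  Position 25 ')': depth becomes 0
Maximum depth reached: 3

3


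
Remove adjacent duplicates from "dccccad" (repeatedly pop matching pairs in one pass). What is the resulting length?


Input: dccccad
Stack-based adjacent duplicate removal:
  Read 'd': push. Stack: d
  Read 'c': push. Stack: dc
  Read 'c': matches stack top 'c' => pop. Stack: d
  Read 'c': push. Stack: dc
  Read 'c': matches stack top 'c' => pop. Stack: d
  Read 'a': push. Stack: da
  Read 'd': push. Stack: dad
Final stack: "dad" (length 3)

3


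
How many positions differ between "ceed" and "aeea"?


Comparing "ceed" and "aeea" position by position:
  Position 0: 'c' vs 'a' => DIFFER
  Position 1: 'e' vs 'e' => same
  Position 2: 'e' vs 'e' => same
  Position 3: 'd' vs 'a' => DIFFER
Positions that differ: 2

2


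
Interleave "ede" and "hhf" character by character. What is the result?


Interleaving "ede" and "hhf":
  Position 0: 'e' from first, 'h' from second => "eh"
  Position 1: 'd' from first, 'h' from second => "dh"
  Position 2: 'e' from first, 'f' from second => "ef"
Result: ehdhef

ehdhef


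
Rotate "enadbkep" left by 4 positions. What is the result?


Input: "enadbkep", rotate left by 4
First 4 characters: "enad"
Remaining characters: "bkep"
Concatenate remaining + first: "bkep" + "enad" = "bkepenad"

bkepenad


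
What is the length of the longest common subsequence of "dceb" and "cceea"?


LCS of "dceb" and "cceea"
DP table:
           c    c    e    e    a
      0    0    0    0    0    0
  d   0    0    0    0    0    0
  c   0    1    1    1    1    1
  e   0    1    1    2    2    2
  b   0    1    1    2    2    2
LCS length = dp[4][5] = 2

2


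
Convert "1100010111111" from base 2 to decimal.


Input: "1100010111111" in base 2
Positional expansion:
  Digit '1' (value 1) x 2^12 = 4096
  Digit '1' (value 1) x 2^11 = 2048
  Digit '0' (value 0) x 2^10 = 0
  Digit '0' (value 0) x 2^9 = 0
  Digit '0' (value 0) x 2^8 = 0
  Digit '1' (value 1) x 2^7 = 128
  Digit '0' (value 0) x 2^6 = 0
  Digit '1' (value 1) x 2^5 = 32
  Digit '1' (value 1) x 2^4 = 16
  Digit '1' (value 1) x 2^3 = 8
  Digit '1' (value 1) x 2^2 = 4
  Digit '1' (value 1) x 2^1 = 2
  Digit '1' (value 1) x 2^0 = 1
Sum = 6335

6335


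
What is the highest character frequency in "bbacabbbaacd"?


Input: bbacabbbaacd
Character counts:
  'a': 4
  'b': 5
  'c': 2
  'd': 1
Maximum frequency: 5

5


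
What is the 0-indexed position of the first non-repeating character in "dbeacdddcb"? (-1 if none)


Input: dbeacdddcb
Character frequencies:
  'a': 1
  'b': 2
  'c': 2
  'd': 4
  'e': 1
Scanning left to right for freq == 1:
  Position 0 ('d'): freq=4, skip
  Position 1 ('b'): freq=2, skip
  Position 2 ('e'): unique! => answer = 2

2


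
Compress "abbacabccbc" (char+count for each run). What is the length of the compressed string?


Input: abbacabccbc
Runs:
  'a' x 1 => "a1"
  'b' x 2 => "b2"
  'a' x 1 => "a1"
  'c' x 1 => "c1"
  'a' x 1 => "a1"
  'b' x 1 => "b1"
  'c' x 2 => "c2"
  'b' x 1 => "b1"
  'c' x 1 => "c1"
Compressed: "a1b2a1c1a1b1c2b1c1"
Compressed length: 18

18


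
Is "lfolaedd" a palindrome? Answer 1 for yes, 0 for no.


Input: lfolaedd
Reversed: ddealofl
  Compare pos 0 ('l') with pos 7 ('d'): MISMATCH
  Compare pos 1 ('f') with pos 6 ('d'): MISMATCH
  Compare pos 2 ('o') with pos 5 ('e'): MISMATCH
  Compare pos 3 ('l') with pos 4 ('a'): MISMATCH
Result: not a palindrome

0


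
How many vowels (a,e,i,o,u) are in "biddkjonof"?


Input: biddkjonof
Checking each character:
  'b' at position 0: consonant
  'i' at position 1: vowel (running total: 1)
  'd' at position 2: consonant
  'd' at position 3: consonant
  'k' at position 4: consonant
  'j' at position 5: consonant
  'o' at position 6: vowel (running total: 2)
  'n' at position 7: consonant
  'o' at position 8: vowel (running total: 3)
  'f' at position 9: consonant
Total vowels: 3

3


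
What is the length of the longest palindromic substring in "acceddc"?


Input: "acceddc"
Checking substrings for palindromes:
  [1:3] "cc" (len 2) => palindrome
  [4:6] "dd" (len 2) => palindrome
Longest palindromic substring: "cc" with length 2

2


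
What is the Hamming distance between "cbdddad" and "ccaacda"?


Comparing "cbdddad" and "ccaacda" position by position:
  Position 0: 'c' vs 'c' => same
  Position 1: 'b' vs 'c' => differ
  Position 2: 'd' vs 'a' => differ
  Position 3: 'd' vs 'a' => differ
  Position 4: 'd' vs 'c' => differ
  Position 5: 'a' vs 'd' => differ
  Position 6: 'd' vs 'a' => differ
Total differences (Hamming distance): 6

6


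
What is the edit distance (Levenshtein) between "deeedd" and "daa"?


Computing edit distance: "deeedd" -> "daa"
DP table:
           d    a    a
      0    1    2    3
  d   1    0    1    2
  e   2    1    1    2
  e   3    2    2    2
  e   4    3    3    3
  d   5    4    4    4
  d   6    5    5    5
Edit distance = dp[6][3] = 5

5


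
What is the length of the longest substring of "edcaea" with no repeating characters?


Input: "edcaea"
Sliding window (track last position of each char):
  Position 0 ('e'): window [0,0] length 1 -- new best
  Position 1 ('d'): window [0,1] length 2 -- new best
  Position 2 ('c'): window [0,2] length 3 -- new best
  Position 3 ('a'): window [0,3] length 4 -- new best
  Position 4 ('e'): repeat (last at 0), move window start to 1
  Position 4 ('e'): window [1,4] length 4
  Position 5 ('a'): repeat (last at 3), move window start to 4
  Position 5 ('a'): window [4,5] length 2
Longest substring with no repeats: "edca" with length 4

4


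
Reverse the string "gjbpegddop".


Input: gjbpegddop
Reading characters right to left:
  Position 9: 'p'
  Position 8: 'o'
  Position 7: 'd'
  Position 6: 'd'
  Position 5: 'g'
  Position 4: 'e'
  Position 3: 'p'
  Position 2: 'b'
  Position 1: 'j'
  Position 0: 'g'
Reversed: poddgepbjg

poddgepbjg


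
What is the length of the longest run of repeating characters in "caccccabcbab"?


Input: "caccccabcbab"
Scanning for longest run:
  Position 1 ('a'): new char, reset run to 1
  Position 2 ('c'): new char, reset run to 1
  Position 3 ('c'): continues run of 'c', length=2
  Position 4 ('c'): continues run of 'c', length=3
  Position 5 ('c'): continues run of 'c', length=4
  Position 6 ('a'): new char, reset run to 1
  Position 7 ('b'): new char, reset run to 1
  Position 8 ('c'): new char, reset run to 1
  Position 9 ('b'): new char, reset run to 1
  Position 10 ('a'): new char, reset run to 1
  Position 11 ('b'): new char, reset run to 1
Longest run: 'c' with length 4

4


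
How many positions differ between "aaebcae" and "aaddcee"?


Comparing "aaebcae" and "aaddcee" position by position:
  Position 0: 'a' vs 'a' => same
  Position 1: 'a' vs 'a' => same
  Position 2: 'e' vs 'd' => DIFFER
  Position 3: 'b' vs 'd' => DIFFER
  Position 4: 'c' vs 'c' => same
  Position 5: 'a' vs 'e' => DIFFER
  Position 6: 'e' vs 'e' => same
Positions that differ: 3

3


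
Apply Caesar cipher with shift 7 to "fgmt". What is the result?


Caesar cipher: shift "fgmt" by 7
  'f' (pos 5) + 7 = pos 12 = 'm'
  'g' (pos 6) + 7 = pos 13 = 'n'
  'm' (pos 12) + 7 = pos 19 = 't'
  't' (pos 19) + 7 = pos 0 = 'a'
Result: mnta

mnta


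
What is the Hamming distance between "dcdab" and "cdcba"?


Comparing "dcdab" and "cdcba" position by position:
  Position 0: 'd' vs 'c' => differ
  Position 1: 'c' vs 'd' => differ
  Position 2: 'd' vs 'c' => differ
  Position 3: 'a' vs 'b' => differ
  Position 4: 'b' vs 'a' => differ
Total differences (Hamming distance): 5

5


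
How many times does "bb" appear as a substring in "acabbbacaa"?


Searching for "bb" in "acabbbacaa"
Scanning each position:
  Position 0: "ac" => no
  Position 1: "ca" => no
  Position 2: "ab" => no
  Position 3: "bb" => MATCH
  Position 4: "bb" => MATCH
  Position 5: "ba" => no
  Position 6: "ac" => no
  Position 7: "ca" => no
  Position 8: "aa" => no
Total occurrences: 2

2


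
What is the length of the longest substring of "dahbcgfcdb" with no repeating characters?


Input: "dahbcgfcdb"
Sliding window (track last position of each char):
  Position 0 ('d'): window [0,0] length 1 -- new best
  Position 1 ('a'): window [0,1] length 2 -- new best
  Position 2 ('h'): window [0,2] length 3 -- new best
  Position 3 ('b'): window [0,3] length 4 -- new best
  Position 4 ('c'): window [0,4] length 5 -- new best
  Position 5 ('g'): window [0,5] length 6 -- new best
  Position 6 ('f'): window [0,6] length 7 -- new best
  Position 7 ('c'): repeat (last at 4), move window start to 5
  Position 7 ('c'): window [5,7] length 3
  Position 8 ('d'): window [5,8] length 4
  Position 9 ('b'): window [5,9] length 5
Longest substring with no repeats: "dahbcgf" with length 7

7


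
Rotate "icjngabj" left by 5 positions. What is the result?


Input: "icjngabj", rotate left by 5
First 5 characters: "icjng"
Remaining characters: "abj"
Concatenate remaining + first: "abj" + "icjng" = "abjicjng"

abjicjng


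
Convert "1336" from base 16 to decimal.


Input: "1336" in base 16
Positional expansion:
  Digit '1' (value 1) x 16^3 = 4096
  Digit '3' (value 3) x 16^2 = 768
  Digit '3' (value 3) x 16^1 = 48
  Digit '6' (value 6) x 16^0 = 6
Sum = 4918

4918


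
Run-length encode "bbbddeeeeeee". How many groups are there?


Input: bbbddeeeeeee
Scanning for consecutive runs:
  Group 1: 'b' x 3 (positions 0-2)
  Group 2: 'd' x 2 (positions 3-4)
  Group 3: 'e' x 7 (positions 5-11)
Total groups: 3

3


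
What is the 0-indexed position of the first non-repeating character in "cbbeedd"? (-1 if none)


Input: cbbeedd
Character frequencies:
  'b': 2
  'c': 1
  'd': 2
  'e': 2
Scanning left to right for freq == 1:
  Position 0 ('c'): unique! => answer = 0

0


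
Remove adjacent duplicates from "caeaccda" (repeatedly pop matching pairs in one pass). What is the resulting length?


Input: caeaccda
Stack-based adjacent duplicate removal:
  Read 'c': push. Stack: c
  Read 'a': push. Stack: ca
  Read 'e': push. Stack: cae
  Read 'a': push. Stack: caea
  Read 'c': push. Stack: caeac
  Read 'c': matches stack top 'c' => pop. Stack: caea
  Read 'd': push. Stack: caead
  Read 'a': push. Stack: caeada
Final stack: "caeada" (length 6)

6


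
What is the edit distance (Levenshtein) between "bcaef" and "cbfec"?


Computing edit distance: "bcaef" -> "cbfec"
DP table:
           c    b    f    e    c
      0    1    2    3    4    5
  b   1    1    1    2    3    4
  c   2    1    2    2    3    3
  a   3    2    2    3    3    4
  e   4    3    3    3    3    4
  f   5    4    4    3    4    4
Edit distance = dp[5][5] = 4

4


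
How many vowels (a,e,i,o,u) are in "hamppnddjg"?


Input: hamppnddjg
Checking each character:
  'h' at position 0: consonant
  'a' at position 1: vowel (running total: 1)
  'm' at position 2: consonant
  'p' at position 3: consonant
  'p' at position 4: consonant
  'n' at position 5: consonant
  'd' at position 6: consonant
  'd' at position 7: consonant
  'j' at position 8: consonant
  'g' at position 9: consonant
Total vowels: 1

1


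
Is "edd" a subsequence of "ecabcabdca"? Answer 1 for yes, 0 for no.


Check if "edd" is a subsequence of "ecabcabdca"
Greedy scan:
  Position 0 ('e'): matches sub[0] = 'e'
  Position 1 ('c'): no match needed
  Position 2 ('a'): no match needed
  Position 3 ('b'): no match needed
  Position 4 ('c'): no match needed
  Position 5 ('a'): no match needed
  Position 6 ('b'): no match needed
  Position 7 ('d'): matches sub[1] = 'd'
  Position 8 ('c'): no match needed
  Position 9 ('a'): no match needed
Only matched 2/3 characters => not a subsequence

0


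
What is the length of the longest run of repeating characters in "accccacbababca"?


Input: "accccacbababca"
Scanning for longest run:
  Position 1 ('c'): new char, reset run to 1
  Position 2 ('c'): continues run of 'c', length=2
  Position 3 ('c'): continues run of 'c', length=3
  Position 4 ('c'): continues run of 'c', length=4
  Position 5 ('a'): new char, reset run to 1
  Position 6 ('c'): new char, reset run to 1
  Position 7 ('b'): new char, reset run to 1
  Position 8 ('a'): new char, reset run to 1
  Position 9 ('b'): new char, reset run to 1
  Position 10 ('a'): new char, reset run to 1
  Position 11 ('b'): new char, reset run to 1
  Position 12 ('c'): new char, reset run to 1
  Position 13 ('a'): new char, reset run to 1
Longest run: 'c' with length 4

4


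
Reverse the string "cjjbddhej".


Input: cjjbddhej
Reading characters right to left:
  Position 8: 'j'
  Position 7: 'e'
  Position 6: 'h'
  Position 5: 'd'
  Position 4: 'd'
  Position 3: 'b'
  Position 2: 'j'
  Position 1: 'j'
  Position 0: 'c'
Reversed: jehddbjjc

jehddbjjc


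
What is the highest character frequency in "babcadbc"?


Input: babcadbc
Character counts:
  'a': 2
  'b': 3
  'c': 2
  'd': 1
Maximum frequency: 3

3


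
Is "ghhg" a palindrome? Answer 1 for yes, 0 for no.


Input: ghhg
Reversed: ghhg
  Compare pos 0 ('g') with pos 3 ('g'): match
  Compare pos 1 ('h') with pos 2 ('h'): match
Result: palindrome

1


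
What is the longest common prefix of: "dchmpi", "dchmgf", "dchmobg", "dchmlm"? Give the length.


Words: dchmpi, dchmgf, dchmobg, dchmlm
  Position 0: all 'd' => match
  Position 1: all 'c' => match
  Position 2: all 'h' => match
  Position 3: all 'm' => match
  Position 4: ('p', 'g', 'o', 'l') => mismatch, stop
LCP = "dchm" (length 4)

4


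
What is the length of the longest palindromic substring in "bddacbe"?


Input: "bddacbe"
Checking substrings for palindromes:
  [1:3] "dd" (len 2) => palindrome
Longest palindromic substring: "dd" with length 2

2


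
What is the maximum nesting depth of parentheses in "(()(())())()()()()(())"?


Input: "(()(())())()()()()(())"
Tracking depth:
  Position 0 '(': depth becomes 1
  Position 1 '(': depth becomes 2
  Position 2 ')': depth becomes 1
  Position 3 '(': depth becomes 2
  Position 4 '(': depth becomes 3
  Position 5 ')': depth becomes 2
  Position 6 ')': depth becomes 1
  Position 7 '(': depth becomes 2
  Position 8 ')': depth becomes 1
  Position 9 ')': depth becomes 0
  Position 10 '(': depth becomes 1
  Position 11 ')': depth becomes 0
  Position 12 '(': depth becomes 1
  Position 13 ')': depth becomes 0
  Position 14 '(': depth becomes 1
  Position 15 ')': depth becomes 0
  Position 16 '(': depth becomes 1
  Position 17 ')': depth becomes 0
  Position 18 '(': depth becomes 1
  Position 19 '(': depth becomes 2
  Position 20 ')': depth becomes 1
  Position 21 ')': depth becomes 0
Maximum depth reached: 3

3


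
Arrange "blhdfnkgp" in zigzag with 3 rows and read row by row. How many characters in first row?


Zigzag "blhdfnkgp" into 3 rows:
Placing characters:
  'b' => row 0
  'l' => row 1
  'h' => row 2
  'd' => row 1
  'f' => row 0
  'n' => row 1
  'k' => row 2
  'g' => row 1
  'p' => row 0
Rows:
  Row 0: "bfp"
  Row 1: "ldng"
  Row 2: "hk"
First row length: 3

3


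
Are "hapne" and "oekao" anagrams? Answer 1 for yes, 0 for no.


Strings: "hapne", "oekao"
Sorted first:  aehnp
Sorted second: aekoo
Differ at position 2: 'h' vs 'k' => not anagrams

0


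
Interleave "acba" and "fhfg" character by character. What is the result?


Interleaving "acba" and "fhfg":
  Position 0: 'a' from first, 'f' from second => "af"
  Position 1: 'c' from first, 'h' from second => "ch"
  Position 2: 'b' from first, 'f' from second => "bf"
  Position 3: 'a' from first, 'g' from second => "ag"
Result: afchbfag

afchbfag


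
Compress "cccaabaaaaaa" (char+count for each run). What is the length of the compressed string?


Input: cccaabaaaaaa
Runs:
  'c' x 3 => "c3"
  'a' x 2 => "a2"
  'b' x 1 => "b1"
  'a' x 6 => "a6"
Compressed: "c3a2b1a6"
Compressed length: 8

8


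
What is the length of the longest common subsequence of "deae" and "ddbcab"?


LCS of "deae" and "ddbcab"
DP table:
           d    d    b    c    a    b
      0    0    0    0    0    0    0
  d   0    1    1    1    1    1    1
  e   0    1    1    1    1    1    1
  a   0    1    1    1    1    2    2
  e   0    1    1    1    1    2    2
LCS length = dp[4][6] = 2

2


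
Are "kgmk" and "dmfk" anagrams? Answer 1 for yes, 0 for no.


Strings: "kgmk", "dmfk"
Sorted first:  gkkm
Sorted second: dfkm
Differ at position 0: 'g' vs 'd' => not anagrams

0


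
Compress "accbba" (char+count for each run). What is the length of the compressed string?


Input: accbba
Runs:
  'a' x 1 => "a1"
  'c' x 2 => "c2"
  'b' x 2 => "b2"
  'a' x 1 => "a1"
Compressed: "a1c2b2a1"
Compressed length: 8

8


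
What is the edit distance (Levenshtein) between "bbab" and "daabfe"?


Computing edit distance: "bbab" -> "daabfe"
DP table:
           d    a    a    b    f    e
      0    1    2    3    4    5    6
  b   1    1    2    3    3    4    5
  b   2    2    2    3    3    4    5
  a   3    3    2    2    3    4    5
  b   4    4    3    3    2    3    4
Edit distance = dp[4][6] = 4

4


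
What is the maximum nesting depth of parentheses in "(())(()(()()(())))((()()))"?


Input: "(())(()(()()(())))((()()))"
Tracking depth:
  Position 0 '(': depth becomes 1
  Position 1 '(': depth becomes 2
  Position 2 ')': depth becomes 1
  Position 3 ')': depth becomes 0
  Position 4 '(': depth becomes 1
  Position 5 '(': depth becomes 2
  Position 6 ')': depth becomes 1
  Position 7 '(': depth becomes 2
  Position 8 '(': depth becomes 3
  Position 9 ')': depth becomes 2
  Position 10 '(': depth becomes 3
  Position 11 ')': depth becomes 2
  Position 12 '(': depth becomes 3
  Position 13 '(': depth becomes 4
  Position 14 ')': depth becomes 3
  Position 15 ')': depth becomes 2
  Position 16 ')': depth becomes 1
  Position 17 ')': depth becomes 0
  Position 18 '(': depth becomes 1
  Position 19 '(': depth becomes 2
  Position 20 '(': depth becomes 3
  Position 21 ')': depth becomes 2
  Position 22 '(': depth becomes 3
  Position 23 ')': depth becomes 2
  Position 24 ')': depth becomes 1
  Position 25 ')': depth becomes 0
Maximum depth reached: 4

4


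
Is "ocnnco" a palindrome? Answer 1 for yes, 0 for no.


Input: ocnnco
Reversed: ocnnco
  Compare pos 0 ('o') with pos 5 ('o'): match
  Compare pos 1 ('c') with pos 4 ('c'): match
  Compare pos 2 ('n') with pos 3 ('n'): match
Result: palindrome

1


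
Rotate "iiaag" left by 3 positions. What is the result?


Input: "iiaag", rotate left by 3
First 3 characters: "iia"
Remaining characters: "ag"
Concatenate remaining + first: "ag" + "iia" = "agiia"

agiia


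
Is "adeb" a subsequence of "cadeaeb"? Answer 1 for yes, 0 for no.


Check if "adeb" is a subsequence of "cadeaeb"
Greedy scan:
  Position 0 ('c'): no match needed
  Position 1 ('a'): matches sub[0] = 'a'
  Position 2 ('d'): matches sub[1] = 'd'
  Position 3 ('e'): matches sub[2] = 'e'
  Position 4 ('a'): no match needed
  Position 5 ('e'): no match needed
  Position 6 ('b'): matches sub[3] = 'b'
All 4 characters matched => is a subsequence

1


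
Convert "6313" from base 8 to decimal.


Input: "6313" in base 8
Positional expansion:
  Digit '6' (value 6) x 8^3 = 3072
  Digit '3' (value 3) x 8^2 = 192
  Digit '1' (value 1) x 8^1 = 8
  Digit '3' (value 3) x 8^0 = 3
Sum = 3275

3275


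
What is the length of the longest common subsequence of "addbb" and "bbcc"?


LCS of "addbb" and "bbcc"
DP table:
           b    b    c    c
      0    0    0    0    0
  a   0    0    0    0    0
  d   0    0    0    0    0
  d   0    0    0    0    0
  b   0    1    1    1    1
  b   0    1    2    2    2
LCS length = dp[5][4] = 2

2


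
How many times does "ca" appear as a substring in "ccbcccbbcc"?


Searching for "ca" in "ccbcccbbcc"
Scanning each position:
  Position 0: "cc" => no
  Position 1: "cb" => no
  Position 2: "bc" => no
  Position 3: "cc" => no
  Position 4: "cc" => no
  Position 5: "cb" => no
  Position 6: "bb" => no
  Position 7: "bc" => no
  Position 8: "cc" => no
Total occurrences: 0

0


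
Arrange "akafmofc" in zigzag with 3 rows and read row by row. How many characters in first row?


Zigzag "akafmofc" into 3 rows:
Placing characters:
  'a' => row 0
  'k' => row 1
  'a' => row 2
  'f' => row 1
  'm' => row 0
  'o' => row 1
  'f' => row 2
  'c' => row 1
Rows:
  Row 0: "am"
  Row 1: "kfoc"
  Row 2: "af"
First row length: 2

2


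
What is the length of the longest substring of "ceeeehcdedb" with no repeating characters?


Input: "ceeeehcdedb"
Sliding window (track last position of each char):
  Position 0 ('c'): window [0,0] length 1 -- new best
  Position 1 ('e'): window [0,1] length 2 -- new best
  Position 2 ('e'): repeat (last at 1), move window start to 2
  Position 2 ('e'): window [2,2] length 1
  Position 3 ('e'): repeat (last at 2), move window start to 3
  Position 3 ('e'): window [3,3] length 1
  Position 4 ('e'): repeat (last at 3), move window start to 4
  Position 4 ('e'): window [4,4] length 1
  Position 5 ('h'): window [4,5] length 2
  Position 6 ('c'): window [4,6] length 3 -- new best
  Position 7 ('d'): window [4,7] length 4 -- new best
  Position 8 ('e'): repeat (last at 4), move window start to 5
  Position 8 ('e'): window [5,8] length 4
  Position 9 ('d'): repeat (last at 7), move window start to 8
  Position 9 ('d'): window [8,9] length 2
  Position 10 ('b'): window [8,10] length 3
Longest substring with no repeats: "ehcd" with length 4

4


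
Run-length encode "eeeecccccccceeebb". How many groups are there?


Input: eeeecccccccceeebb
Scanning for consecutive runs:
  Group 1: 'e' x 4 (positions 0-3)
  Group 2: 'c' x 8 (positions 4-11)
  Group 3: 'e' x 3 (positions 12-14)
  Group 4: 'b' x 2 (positions 15-16)
Total groups: 4

4


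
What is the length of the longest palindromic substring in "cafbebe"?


Input: "cafbebe"
Checking substrings for palindromes:
  [3:6] "beb" (len 3) => palindrome
  [4:7] "ebe" (len 3) => palindrome
Longest palindromic substring: "beb" with length 3

3


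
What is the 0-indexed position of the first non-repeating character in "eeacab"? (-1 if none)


Input: eeacab
Character frequencies:
  'a': 2
  'b': 1
  'c': 1
  'e': 2
Scanning left to right for freq == 1:
  Position 0 ('e'): freq=2, skip
  Position 1 ('e'): freq=2, skip
  Position 2 ('a'): freq=2, skip
  Position 3 ('c'): unique! => answer = 3

3


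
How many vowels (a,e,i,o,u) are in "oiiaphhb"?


Input: oiiaphhb
Checking each character:
  'o' at position 0: vowel (running total: 1)
  'i' at position 1: vowel (running total: 2)
  'i' at position 2: vowel (running total: 3)
  'a' at position 3: vowel (running total: 4)
  'p' at position 4: consonant
  'h' at position 5: consonant
  'h' at position 6: consonant
  'b' at position 7: consonant
Total vowels: 4

4


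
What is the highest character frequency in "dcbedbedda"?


Input: dcbedbedda
Character counts:
  'a': 1
  'b': 2
  'c': 1
  'd': 4
  'e': 2
Maximum frequency: 4

4


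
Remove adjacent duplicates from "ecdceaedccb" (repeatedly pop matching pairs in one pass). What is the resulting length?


Input: ecdceaedccb
Stack-based adjacent duplicate removal:
  Read 'e': push. Stack: e
  Read 'c': push. Stack: ec
  Read 'd': push. Stack: ecd
  Read 'c': push. Stack: ecdc
  Read 'e': push. Stack: ecdce
  Read 'a': push. Stack: ecdcea
  Read 'e': push. Stack: ecdceae
  Read 'd': push. Stack: ecdceaed
  Read 'c': push. Stack: ecdceaedc
  Read 'c': matches stack top 'c' => pop. Stack: ecdceaed
  Read 'b': push. Stack: ecdceaedb
Final stack: "ecdceaedb" (length 9)

9


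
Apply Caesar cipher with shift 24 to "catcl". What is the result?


Caesar cipher: shift "catcl" by 24
  'c' (pos 2) + 24 = pos 0 = 'a'
  'a' (pos 0) + 24 = pos 24 = 'y'
  't' (pos 19) + 24 = pos 17 = 'r'
  'c' (pos 2) + 24 = pos 0 = 'a'
  'l' (pos 11) + 24 = pos 9 = 'j'
Result: ayraj

ayraj


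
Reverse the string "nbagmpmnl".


Input: nbagmpmnl
Reading characters right to left:
  Position 8: 'l'
  Position 7: 'n'
  Position 6: 'm'
  Position 5: 'p'
  Position 4: 'm'
  Position 3: 'g'
  Position 2: 'a'
  Position 1: 'b'
  Position 0: 'n'
Reversed: lnmpmgabn

lnmpmgabn


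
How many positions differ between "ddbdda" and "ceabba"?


Comparing "ddbdda" and "ceabba" position by position:
  Position 0: 'd' vs 'c' => DIFFER
  Position 1: 'd' vs 'e' => DIFFER
  Position 2: 'b' vs 'a' => DIFFER
  Position 3: 'd' vs 'b' => DIFFER
  Position 4: 'd' vs 'b' => DIFFER
  Position 5: 'a' vs 'a' => same
Positions that differ: 5

5


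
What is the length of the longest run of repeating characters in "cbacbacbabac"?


Input: "cbacbacbabac"
Scanning for longest run:
  Position 1 ('b'): new char, reset run to 1
  Position 2 ('a'): new char, reset run to 1
  Position 3 ('c'): new char, reset run to 1
  Position 4 ('b'): new char, reset run to 1
  Position 5 ('a'): new char, reset run to 1
  Position 6 ('c'): new char, reset run to 1
  Position 7 ('b'): new char, reset run to 1
  Position 8 ('a'): new char, reset run to 1
  Position 9 ('b'): new char, reset run to 1
  Position 10 ('a'): new char, reset run to 1
  Position 11 ('c'): new char, reset run to 1
Longest run: 'c' with length 1

1


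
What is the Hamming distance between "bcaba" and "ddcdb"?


Comparing "bcaba" and "ddcdb" position by position:
  Position 0: 'b' vs 'd' => differ
  Position 1: 'c' vs 'd' => differ
  Position 2: 'a' vs 'c' => differ
  Position 3: 'b' vs 'd' => differ
  Position 4: 'a' vs 'b' => differ
Total differences (Hamming distance): 5

5


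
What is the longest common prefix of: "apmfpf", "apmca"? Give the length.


Words: apmfpf, apmca
  Position 0: all 'a' => match
  Position 1: all 'p' => match
  Position 2: all 'm' => match
  Position 3: ('f', 'c') => mismatch, stop
LCP = "apm" (length 3)

3


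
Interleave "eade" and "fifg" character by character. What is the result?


Interleaving "eade" and "fifg":
  Position 0: 'e' from first, 'f' from second => "ef"
  Position 1: 'a' from first, 'i' from second => "ai"
  Position 2: 'd' from first, 'f' from second => "df"
  Position 3: 'e' from first, 'g' from second => "eg"
Result: efaidfeg

efaidfeg


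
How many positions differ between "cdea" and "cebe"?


Comparing "cdea" and "cebe" position by position:
  Position 0: 'c' vs 'c' => same
  Position 1: 'd' vs 'e' => DIFFER
  Position 2: 'e' vs 'b' => DIFFER
  Position 3: 'a' vs 'e' => DIFFER
Positions that differ: 3

3


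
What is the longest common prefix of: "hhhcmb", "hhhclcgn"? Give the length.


Words: hhhcmb, hhhclcgn
  Position 0: all 'h' => match
  Position 1: all 'h' => match
  Position 2: all 'h' => match
  Position 3: all 'c' => match
  Position 4: ('m', 'l') => mismatch, stop
LCP = "hhhc" (length 4)

4


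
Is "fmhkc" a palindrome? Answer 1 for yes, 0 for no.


Input: fmhkc
Reversed: ckhmf
  Compare pos 0 ('f') with pos 4 ('c'): MISMATCH
  Compare pos 1 ('m') with pos 3 ('k'): MISMATCH
Result: not a palindrome

0


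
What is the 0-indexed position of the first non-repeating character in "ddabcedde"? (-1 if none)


Input: ddabcedde
Character frequencies:
  'a': 1
  'b': 1
  'c': 1
  'd': 4
  'e': 2
Scanning left to right for freq == 1:
  Position 0 ('d'): freq=4, skip
  Position 1 ('d'): freq=4, skip
  Position 2 ('a'): unique! => answer = 2

2


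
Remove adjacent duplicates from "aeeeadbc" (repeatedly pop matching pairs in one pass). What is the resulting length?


Input: aeeeadbc
Stack-based adjacent duplicate removal:
  Read 'a': push. Stack: a
  Read 'e': push. Stack: ae
  Read 'e': matches stack top 'e' => pop. Stack: a
  Read 'e': push. Stack: ae
  Read 'a': push. Stack: aea
  Read 'd': push. Stack: aead
  Read 'b': push. Stack: aeadb
  Read 'c': push. Stack: aeadbc
Final stack: "aeadbc" (length 6)

6


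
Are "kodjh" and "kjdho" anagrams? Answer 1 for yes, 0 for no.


Strings: "kodjh", "kjdho"
Sorted first:  dhjko
Sorted second: dhjko
Sorted forms match => anagrams

1


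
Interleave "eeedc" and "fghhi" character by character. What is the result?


Interleaving "eeedc" and "fghhi":
  Position 0: 'e' from first, 'f' from second => "ef"
  Position 1: 'e' from first, 'g' from second => "eg"
  Position 2: 'e' from first, 'h' from second => "eh"
  Position 3: 'd' from first, 'h' from second => "dh"
  Position 4: 'c' from first, 'i' from second => "ci"
Result: efegehdhci

efegehdhci


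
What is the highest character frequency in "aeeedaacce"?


Input: aeeedaacce
Character counts:
  'a': 3
  'c': 2
  'd': 1
  'e': 4
Maximum frequency: 4

4


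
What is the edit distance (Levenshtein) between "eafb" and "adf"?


Computing edit distance: "eafb" -> "adf"
DP table:
           a    d    f
      0    1    2    3
  e   1    1    2    3
  a   2    1    2    3
  f   3    2    2    2
  b   4    3    3    3
Edit distance = dp[4][3] = 3

3


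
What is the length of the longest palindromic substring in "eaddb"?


Input: "eaddb"
Checking substrings for palindromes:
  [2:4] "dd" (len 2) => palindrome
Longest palindromic substring: "dd" with length 2

2


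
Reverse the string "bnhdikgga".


Input: bnhdikgga
Reading characters right to left:
  Position 8: 'a'
  Position 7: 'g'
  Position 6: 'g'
  Position 5: 'k'
  Position 4: 'i'
  Position 3: 'd'
  Position 2: 'h'
  Position 1: 'n'
  Position 0: 'b'
Reversed: aggkidhnb

aggkidhnb


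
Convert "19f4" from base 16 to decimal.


Input: "19f4" in base 16
Positional expansion:
  Digit '1' (value 1) x 16^3 = 4096
  Digit '9' (value 9) x 16^2 = 2304
  Digit 'f' (value 15) x 16^1 = 240
  Digit '4' (value 4) x 16^0 = 4
Sum = 6644

6644


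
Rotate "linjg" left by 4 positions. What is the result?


Input: "linjg", rotate left by 4
First 4 characters: "linj"
Remaining characters: "g"
Concatenate remaining + first: "g" + "linj" = "glinj"

glinj


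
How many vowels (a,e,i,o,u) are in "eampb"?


Input: eampb
Checking each character:
  'e' at position 0: vowel (running total: 1)
  'a' at position 1: vowel (running total: 2)
  'm' at position 2: consonant
  'p' at position 3: consonant
  'b' at position 4: consonant
Total vowels: 2

2


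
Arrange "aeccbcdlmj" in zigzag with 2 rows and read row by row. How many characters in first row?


Zigzag "aeccbcdlmj" into 2 rows:
Placing characters:
  'a' => row 0
  'e' => row 1
  'c' => row 0
  'c' => row 1
  'b' => row 0
  'c' => row 1
  'd' => row 0
  'l' => row 1
  'm' => row 0
  'j' => row 1
Rows:
  Row 0: "acbdm"
  Row 1: "ecclj"
First row length: 5

5


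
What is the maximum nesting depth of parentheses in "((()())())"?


Input: "((()())())"
Tracking depth:
  Position 0 '(': depth becomes 1
  Position 1 '(': depth becomes 2
  Position 2 '(': depth becomes 3
  Position 3 ')': depth becomes 2
  Position 4 '(': depth becomes 3
  Position 5 ')': depth becomes 2
  Position 6 ')': depth becomes 1
  Position 7 '(': depth becomes 2
  Position 8 ')': depth becomes 1
  Position 9 ')': depth becomes 0
Maximum depth reached: 3

3


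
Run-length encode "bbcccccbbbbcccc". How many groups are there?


Input: bbcccccbbbbcccc
Scanning for consecutive runs:
  Group 1: 'b' x 2 (positions 0-1)
  Group 2: 'c' x 5 (positions 2-6)
  Group 3: 'b' x 4 (positions 7-10)
  Group 4: 'c' x 4 (positions 11-14)
Total groups: 4

4


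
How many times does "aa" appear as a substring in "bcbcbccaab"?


Searching for "aa" in "bcbcbccaab"
Scanning each position:
  Position 0: "bc" => no
  Position 1: "cb" => no
  Position 2: "bc" => no
  Position 3: "cb" => no
  Position 4: "bc" => no
  Position 5: "cc" => no
  Position 6: "ca" => no
  Position 7: "aa" => MATCH
  Position 8: "ab" => no
Total occurrences: 1

1


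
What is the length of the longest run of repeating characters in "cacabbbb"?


Input: "cacabbbb"
Scanning for longest run:
  Position 1 ('a'): new char, reset run to 1
  Position 2 ('c'): new char, reset run to 1
  Position 3 ('a'): new char, reset run to 1
  Position 4 ('b'): new char, reset run to 1
  Position 5 ('b'): continues run of 'b', length=2
  Position 6 ('b'): continues run of 'b', length=3
  Position 7 ('b'): continues run of 'b', length=4
Longest run: 'b' with length 4

4


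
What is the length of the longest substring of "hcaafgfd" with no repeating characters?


Input: "hcaafgfd"
Sliding window (track last position of each char):
  Position 0 ('h'): window [0,0] length 1 -- new best
  Position 1 ('c'): window [0,1] length 2 -- new best
  Position 2 ('a'): window [0,2] length 3 -- new best
  Position 3 ('a'): repeat (last at 2), move window start to 3
  Position 3 ('a'): window [3,3] length 1
  Position 4 ('f'): window [3,4] length 2
  Position 5 ('g'): window [3,5] length 3
  Position 6 ('f'): repeat (last at 4), move window start to 5
  Position 6 ('f'): window [5,6] length 2
  Position 7 ('d'): window [5,7] length 3
Longest substring with no repeats: "hca" with length 3

3


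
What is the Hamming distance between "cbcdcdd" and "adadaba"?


Comparing "cbcdcdd" and "adadaba" position by position:
  Position 0: 'c' vs 'a' => differ
  Position 1: 'b' vs 'd' => differ
  Position 2: 'c' vs 'a' => differ
  Position 3: 'd' vs 'd' => same
  Position 4: 'c' vs 'a' => differ
  Position 5: 'd' vs 'b' => differ
  Position 6: 'd' vs 'a' => differ
Total differences (Hamming distance): 6

6


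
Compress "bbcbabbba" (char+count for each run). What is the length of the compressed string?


Input: bbcbabbba
Runs:
  'b' x 2 => "b2"
  'c' x 1 => "c1"
  'b' x 1 => "b1"
  'a' x 1 => "a1"
  'b' x 3 => "b3"
  'a' x 1 => "a1"
Compressed: "b2c1b1a1b3a1"
Compressed length: 12

12


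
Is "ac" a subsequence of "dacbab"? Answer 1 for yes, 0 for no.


Check if "ac" is a subsequence of "dacbab"
Greedy scan:
  Position 0 ('d'): no match needed
  Position 1 ('a'): matches sub[0] = 'a'
  Position 2 ('c'): matches sub[1] = 'c'
  Position 3 ('b'): no match needed
  Position 4 ('a'): no match needed
  Position 5 ('b'): no match needed
All 2 characters matched => is a subsequence

1


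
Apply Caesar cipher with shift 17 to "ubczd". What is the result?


Caesar cipher: shift "ubczd" by 17
  'u' (pos 20) + 17 = pos 11 = 'l'
  'b' (pos 1) + 17 = pos 18 = 's'
  'c' (pos 2) + 17 = pos 19 = 't'
  'z' (pos 25) + 17 = pos 16 = 'q'
  'd' (pos 3) + 17 = pos 20 = 'u'
Result: lstqu

lstqu


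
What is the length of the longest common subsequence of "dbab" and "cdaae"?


LCS of "dbab" and "cdaae"
DP table:
           c    d    a    a    e
      0    0    0    0    0    0
  d   0    0    1    1    1    1
  b   0    0    1    1    1    1
  a   0    0    1    2    2    2
  b   0    0    1    2    2    2
LCS length = dp[4][5] = 2

2


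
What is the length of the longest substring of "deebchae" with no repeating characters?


Input: "deebchae"
Sliding window (track last position of each char):
  Position 0 ('d'): window [0,0] length 1 -- new best
  Position 1 ('e'): window [0,1] length 2 -- new best
  Position 2 ('e'): repeat (last at 1), move window start to 2
  Position 2 ('e'): window [2,2] length 1
  Position 3 ('b'): window [2,3] length 2
  Position 4 ('c'): window [2,4] length 3 -- new best
  Position 5 ('h'): window [2,5] length 4 -- new best
  Position 6 ('a'): window [2,6] length 5 -- new best
  Position 7 ('e'): repeat (last at 2), move window start to 3
  Position 7 ('e'): window [3,7] length 5
Longest substring with no repeats: "ebcha" with length 5

5
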